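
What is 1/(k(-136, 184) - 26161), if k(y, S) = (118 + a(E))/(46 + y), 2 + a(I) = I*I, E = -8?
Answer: -1/26163 ≈ -3.8222e-5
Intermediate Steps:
a(I) = -2 + I**2 (a(I) = -2 + I*I = -2 + I**2)
k(y, S) = 180/(46 + y) (k(y, S) = (118 + (-2 + (-8)**2))/(46 + y) = (118 + (-2 + 64))/(46 + y) = (118 + 62)/(46 + y) = 180/(46 + y))
1/(k(-136, 184) - 26161) = 1/(180/(46 - 136) - 26161) = 1/(180/(-90) - 26161) = 1/(180*(-1/90) - 26161) = 1/(-2 - 26161) = 1/(-26163) = -1/26163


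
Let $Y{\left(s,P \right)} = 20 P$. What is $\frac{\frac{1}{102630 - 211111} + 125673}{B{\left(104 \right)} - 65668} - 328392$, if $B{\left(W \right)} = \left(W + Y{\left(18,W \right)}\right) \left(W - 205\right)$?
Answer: $- \frac{2549384656181954}{7763225803} \approx -3.2839 \cdot 10^{5}$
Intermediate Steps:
$B{\left(W \right)} = 21 W \left(-205 + W\right)$ ($B{\left(W \right)} = \left(W + 20 W\right) \left(W - 205\right) = 21 W \left(-205 + W\right)$)
$\frac{\frac{1}{102630 - 211111} + 125673}{B{\left(104 \right)} - 65668} - 328392 = \frac{\frac{1}{102630 - 211111} + 125673}{21 \cdot 104 \left(-205 + 104\right) - 65668} - 328392 = \frac{\frac{1}{-108481} + 125673}{21 \cdot 104 \left(-101\right) - 65668} - 328392 = \frac{- \frac{1}{108481} + 125673}{-220584 - 65668} - 328392 = \frac{13633132712}{108481 \left(-286252\right)} - 328392 = \frac{13633132712}{108481} \left(- \frac{1}{286252}\right) - 328392 = - \frac{3408283178}{7763225803} - 328392 = - \frac{2549384656181954}{7763225803}$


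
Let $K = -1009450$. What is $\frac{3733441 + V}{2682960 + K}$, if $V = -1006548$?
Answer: $\frac{2726893}{1673510} \approx 1.6294$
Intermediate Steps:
$\frac{3733441 + V}{2682960 + K} = \frac{3733441 - 1006548}{2682960 - 1009450} = \frac{2726893}{1673510}$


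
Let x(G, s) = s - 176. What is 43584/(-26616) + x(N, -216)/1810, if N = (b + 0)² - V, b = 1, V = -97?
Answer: -1860844/1003645 ≈ -1.8541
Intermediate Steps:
N = 98 (N = (1 + 0)² - 1*(-97) = 1² + 97 = 1 + 97 = 98)
x(G, s) = -176 + s
43584/(-26616) + x(N, -216)/1810 = 43584/(-26616) + (-176 - 216)/1810 = 43584*(-1/26616) - 392*1/1810 = -1816/1109 - 196/905 = -1860844/1003645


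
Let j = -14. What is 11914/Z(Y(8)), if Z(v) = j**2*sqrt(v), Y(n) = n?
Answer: 851*sqrt(2)/56 ≈ 21.491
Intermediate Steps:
Z(v) = 196*sqrt(v) (Z(v) = (-14)**2*sqrt(v) = 196*sqrt(v))
11914/Z(Y(8)) = 11914/((196*sqrt(8))) = 11914/((196*(2*sqrt(2)))) = 11914/((392*sqrt(2))) = 11914*(sqrt(2)/784) = 851*sqrt(2)/56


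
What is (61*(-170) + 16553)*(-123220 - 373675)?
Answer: -3072301785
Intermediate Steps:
(61*(-170) + 16553)*(-123220 - 373675) = (-10370 + 16553)*(-496895) = 6183*(-496895) = -3072301785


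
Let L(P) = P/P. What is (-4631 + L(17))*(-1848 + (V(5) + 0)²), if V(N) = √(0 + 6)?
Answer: 8528460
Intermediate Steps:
L(P) = 1
V(N) = √6
(-4631 + L(17))*(-1848 + (V(5) + 0)²) = (-4631 + 1)*(-1848 + (√6 + 0)²) = -4630*(-1848 + (√6)²) = -4630*(-1848 + 6) = -4630*(-1842) = 8528460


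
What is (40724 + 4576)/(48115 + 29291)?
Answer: 7550/12901 ≈ 0.58523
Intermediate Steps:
(40724 + 4576)/(48115 + 29291) = 45300/77406 = 45300*(1/77406) = 7550/12901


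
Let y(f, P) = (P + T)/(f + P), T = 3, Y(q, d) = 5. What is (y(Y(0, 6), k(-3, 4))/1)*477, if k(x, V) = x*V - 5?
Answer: 1113/2 ≈ 556.50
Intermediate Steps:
k(x, V) = -5 + V*x (k(x, V) = V*x - 5 = -5 + V*x)
y(f, P) = (3 + P)/(P + f) (y(f, P) = (P + 3)/(f + P) = (3 + P)/(P + f))
(y(Y(0, 6), k(-3, 4))/1)*477 = (((3 + (-5 + 4*(-3)))/((-5 + 4*(-3)) + 5))/1)*477 = (((3 + (-5 - 12))/((-5 - 12) + 5))*1)*477 = (((3 - 17)/(-17 + 5))*1)*477 = ((-14/(-12))*1)*477 = (-1/12*(-14)*1)*477 = ((7/6)*1)*477 = (7/6)*477 = 1113/2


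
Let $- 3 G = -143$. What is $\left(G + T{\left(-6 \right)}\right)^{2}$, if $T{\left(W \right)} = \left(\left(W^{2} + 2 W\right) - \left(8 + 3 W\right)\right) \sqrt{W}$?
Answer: $- \frac{41975}{9} + \frac{9724 i \sqrt{6}}{3} \approx -4663.9 + 7939.6 i$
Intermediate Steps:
$T{\left(W \right)} = \sqrt{W} \left(-8 + W^{2} - W\right)$ ($T{\left(W \right)} = \left(\left(W^{2} + 2 W\right) - \left(8 + 3 W\right)\right) \sqrt{W} = \left(-8 + W^{2} - W\right) \sqrt{W} = \sqrt{W} \left(-8 + W^{2} - W\right)$)
$G = \frac{143}{3}$ ($G = \left(- \frac{1}{3}\right) \left(-143\right) = \frac{143}{3} \approx 47.667$)
$\left(G + T{\left(-6 \right)}\right)^{2} = \left(\frac{143}{3} + \sqrt{-6} \left(-8 + \left(-6\right)^{2} - -6\right)\right)^{2} = \left(\frac{143}{3} + i \sqrt{6} \left(-8 + 36 + 6\right)\right)^{2} = \left(\frac{143}{3} + i \sqrt{6} \cdot 34\right)^{2} = \left(\frac{143}{3} + 34 i \sqrt{6}\right)^{2}$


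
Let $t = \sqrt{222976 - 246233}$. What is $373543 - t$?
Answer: $373543 - i \sqrt{23257} \approx 3.7354 \cdot 10^{5} - 152.5 i$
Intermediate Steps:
$t = i \sqrt{23257}$ ($t = \sqrt{-23257} = i \sqrt{23257} \approx 152.5 i$)
$373543 - t = 373543 - i \sqrt{23257}$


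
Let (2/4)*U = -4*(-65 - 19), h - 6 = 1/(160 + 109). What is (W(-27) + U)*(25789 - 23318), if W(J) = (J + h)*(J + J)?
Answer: 1200312960/269 ≈ 4.4621e+6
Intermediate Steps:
h = 1615/269 (h = 6 + 1/(160 + 109) = 6 + 1/269 = 1615/269 ≈ 6.0037)
U = 672 (U = 2*(-4*(-65 - 19)) = 2*(-4*(-84)) = 2*336 = 672)
W(J) = 2*J*(1615/269 + J) (W(J) = (J + 1615/269)*(J + J) = (1615/269 + J)*(2*J) = 2*J*(1615/269 + J))
(W(-27) + U)*(25789 - 23318) = ((2/269)*(-27)*(1615 + 269*(-27)) + 672)*(25789 - 23318) = ((2/269)*(-27)*(1615 - 7263) + 672)*2471 = ((2/269)*(-27)*(-5648) + 672)*2471 = (304992/269 + 672)*2471 = (485760/269)*2471 = 1200312960/269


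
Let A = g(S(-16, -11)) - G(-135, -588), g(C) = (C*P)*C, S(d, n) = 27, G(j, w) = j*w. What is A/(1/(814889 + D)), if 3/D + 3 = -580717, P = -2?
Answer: -19127173763572263/290360 ≈ -6.5874e+10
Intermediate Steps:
D = -3/580720 (D = 3/(-3 - 580717) = 3/(-580720) = 3*(-1/580720) = -3/580720 ≈ -5.1660e-6)
g(C) = -2*C² (g(C) = (C*(-2))*C = (-2*C)*C = -2*C²)
A = -80838 (A = -2*27² - (-135)*(-588) = -2*729 - 1*79380 = -1458 - 79380 = -80838)
A/(1/(814889 + D)) = -80838/(1/(814889 - 3/580720)) = -80838/(1/(473222340077/580720)) = -80838/580720/473222340077 = -80838*473222340077/580720 = -19127173763572263/290360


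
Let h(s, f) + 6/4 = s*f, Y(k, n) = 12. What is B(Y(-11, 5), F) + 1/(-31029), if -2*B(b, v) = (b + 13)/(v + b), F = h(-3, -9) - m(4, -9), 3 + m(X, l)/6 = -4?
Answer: -258628/1644537 ≈ -0.15726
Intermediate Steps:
h(s, f) = -3/2 + f*s (h(s, f) = -3/2 + s*f = -3/2 + f*s)
m(X, l) = -42 (m(X, l) = -18 + 6*(-4) = -18 - 24 = -42)
F = 135/2 (F = (-3/2 - 9*(-3)) - 1*(-42) = (-3/2 + 27) + 42 = 51/2 + 42 = 135/2 ≈ 67.500)
B(b, v) = -(13 + b)/(2*(b + v)) (B(b, v) = -(b + 13)/(2*(v + b)) = -(13 + b)/(2*(b + v)))
B(Y(-11, 5), F) + 1/(-31029) = (-13 - 1*12)/(2*(12 + 135/2)) + 1/(-31029) = (-13 - 12)/(2*(159/2)) - 1/31029 = (½)*(2/159)*(-25) - 1/31029 = -25/159 - 1/31029 = -258628/1644537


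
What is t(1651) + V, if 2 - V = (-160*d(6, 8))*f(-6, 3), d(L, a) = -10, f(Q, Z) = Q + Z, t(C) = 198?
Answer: 5000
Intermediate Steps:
V = 4802 (V = 2 - (-160*(-10))*(-6 + 3) = 2 - 1600*(-3) = 2 - 1*(-4800) = 2 + 4800 = 4802)
t(1651) + V = 198 + 4802 = 5000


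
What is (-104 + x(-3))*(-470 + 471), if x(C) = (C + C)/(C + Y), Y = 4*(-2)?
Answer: -1138/11 ≈ -103.45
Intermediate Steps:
Y = -8
x(C) = 2*C/(-8 + C) (x(C) = (C + C)/(C - 8) = (2*C)/(-8 + C) = 2*C/(-8 + C))
(-104 + x(-3))*(-470 + 471) = (-104 + 2*(-3)/(-8 - 3))*(-470 + 471) = (-104 + 2*(-3)/(-11))*1 = (-104 + 2*(-3)*(-1/11))*1 = (-104 + 6/11)*1 = -1138/11*1 = -1138/11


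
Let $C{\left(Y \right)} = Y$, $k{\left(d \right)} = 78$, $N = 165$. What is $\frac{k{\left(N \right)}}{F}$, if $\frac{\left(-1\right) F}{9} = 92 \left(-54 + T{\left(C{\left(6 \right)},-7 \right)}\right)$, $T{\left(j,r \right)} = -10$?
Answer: $\frac{13}{8832} \approx 0.0014719$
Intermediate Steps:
$F = 52992$ ($F = - 9 \cdot 92 \left(-54 - 10\right) = - 9 \cdot 92 \left(-64\right) = \left(-9\right) \left(-5888\right) = 52992$)
$\frac{k{\left(N \right)}}{F} = \frac{78}{52992} = 78 \cdot \frac{1}{52992} = \frac{13}{8832}$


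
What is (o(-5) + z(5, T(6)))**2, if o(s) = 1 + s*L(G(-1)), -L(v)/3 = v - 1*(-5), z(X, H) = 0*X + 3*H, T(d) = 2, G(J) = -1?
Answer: 4489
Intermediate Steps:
z(X, H) = 3*H (z(X, H) = 0 + 3*H = 3*H)
L(v) = -15 - 3*v (L(v) = -3*(v - 1*(-5)) = -3*(v + 5) = -3*(5 + v) = -15 - 3*v)
o(s) = 1 - 12*s (o(s) = 1 + s*(-15 - 3*(-1)) = 1 + s*(-15 + 3) = 1 + s*(-12) = 1 - 12*s)
(o(-5) + z(5, T(6)))**2 = ((1 - 12*(-5)) + 3*2)**2 = ((1 + 60) + 6)**2 = (61 + 6)**2 = 67**2 = 4489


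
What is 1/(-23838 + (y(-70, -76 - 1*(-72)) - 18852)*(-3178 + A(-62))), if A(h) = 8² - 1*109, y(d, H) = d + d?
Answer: 1/61187378 ≈ 1.6343e-8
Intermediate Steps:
y(d, H) = 2*d
A(h) = -45 (A(h) = 64 - 109 = -45)
1/(-23838 + (y(-70, -76 - 1*(-72)) - 18852)*(-3178 + A(-62))) = 1/(-23838 + (2*(-70) - 18852)*(-3178 - 45)) = 1/(-23838 + (-140 - 18852)*(-3223)) = 1/(-23838 - 18992*(-3223)) = 1/(-23838 + 61211216) = 1/61187378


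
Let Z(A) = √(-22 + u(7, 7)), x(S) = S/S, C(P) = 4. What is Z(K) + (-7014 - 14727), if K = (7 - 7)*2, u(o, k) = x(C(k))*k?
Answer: -21741 + I*√15 ≈ -21741.0 + 3.873*I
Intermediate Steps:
x(S) = 1
u(o, k) = k (u(o, k) = 1*k = k)
K = 0 (K = 0*2 = 0)
Z(A) = I*√15 (Z(A) = √(-22 + 7) = √(-15) = I*√15)
Z(K) + (-7014 - 14727) = I*√15 + (-7014 - 14727) = I*√15 - 21741 = -21741 + I*√15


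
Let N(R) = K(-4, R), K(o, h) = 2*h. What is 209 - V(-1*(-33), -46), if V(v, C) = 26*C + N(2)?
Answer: 1401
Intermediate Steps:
N(R) = 2*R
V(v, C) = 4 + 26*C (V(v, C) = 26*C + 2*2 = 26*C + 4 = 4 + 26*C)
209 - V(-1*(-33), -46) = 209 - (4 + 26*(-46)) = 209 - (4 - 1196) = 209 - 1*(-1192) = 209 + 1192 = 1401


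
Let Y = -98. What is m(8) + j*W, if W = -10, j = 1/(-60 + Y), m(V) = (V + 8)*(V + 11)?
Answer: 24021/79 ≈ 304.06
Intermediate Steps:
m(V) = (8 + V)*(11 + V)
j = -1/158 (j = 1/(-60 - 98) = 1/(-158) = -1/158 ≈ -0.0063291)
m(8) + j*W = (88 + 8² + 19*8) - 1/158*(-10) = (88 + 64 + 152) + 5/79 = 304 + 5/79 = 24021/79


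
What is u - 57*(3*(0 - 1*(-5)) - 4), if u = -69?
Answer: -696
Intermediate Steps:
u - 57*(3*(0 - 1*(-5)) - 4) = -69 - 57*(3*(0 - 1*(-5)) - 4) = -69 - 57*(3*(0 + 5) - 4) = -69 - 57*(3*5 - 4) = -69 - 57*(15 - 4) = -69 - 57*11 = -69 - 627 = -696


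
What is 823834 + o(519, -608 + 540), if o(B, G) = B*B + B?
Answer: 1093714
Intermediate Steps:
o(B, G) = B + B² (o(B, G) = B² + B = B + B²)
823834 + o(519, -608 + 540) = 823834 + 519*(1 + 519) = 823834 + 519*520 = 823834 + 269880 = 1093714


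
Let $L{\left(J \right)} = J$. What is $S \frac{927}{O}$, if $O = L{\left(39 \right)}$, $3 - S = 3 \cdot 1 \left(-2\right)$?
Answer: $\frac{2781}{13} \approx 213.92$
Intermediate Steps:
$S = 9$ ($S = 3 - 3 \cdot 1 \left(-2\right) = 3 - 3 \left(-2\right) = 3 - -6 = 3 + 6 = 9$)
$O = 39$
$S \frac{927}{O} = 9 \cdot \frac{927}{39} = 9 \cdot 927 \cdot \frac{1}{39} = 9 \cdot \frac{309}{13} = \frac{2781}{13}$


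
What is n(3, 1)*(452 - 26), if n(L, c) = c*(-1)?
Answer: -426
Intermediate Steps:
n(L, c) = -c
n(3, 1)*(452 - 26) = (-1*1)*(452 - 26) = -1*426 = -426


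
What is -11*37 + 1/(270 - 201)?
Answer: -28082/69 ≈ -406.99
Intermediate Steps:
-11*37 + 1/(270 - 201) = -407 + 1/69 = -28082/69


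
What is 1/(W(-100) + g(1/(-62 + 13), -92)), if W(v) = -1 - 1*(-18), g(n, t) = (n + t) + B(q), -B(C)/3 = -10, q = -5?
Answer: -49/2206 ≈ -0.022212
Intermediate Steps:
B(C) = 30 (B(C) = -3*(-10) = 30)
g(n, t) = 30 + n + t (g(n, t) = (n + t) + 30 = 30 + n + t)
W(v) = 17 (W(v) = -1 + 18 = 17)
1/(W(-100) + g(1/(-62 + 13), -92)) = 1/(17 + (30 + 1/(-62 + 13) - 92)) = 1/(17 + (30 + 1/(-49) - 92)) = 1/(17 + (30 - 1/49 - 92)) = 1/(17 - 3039/49) = 1/(-2206/49) = -49/2206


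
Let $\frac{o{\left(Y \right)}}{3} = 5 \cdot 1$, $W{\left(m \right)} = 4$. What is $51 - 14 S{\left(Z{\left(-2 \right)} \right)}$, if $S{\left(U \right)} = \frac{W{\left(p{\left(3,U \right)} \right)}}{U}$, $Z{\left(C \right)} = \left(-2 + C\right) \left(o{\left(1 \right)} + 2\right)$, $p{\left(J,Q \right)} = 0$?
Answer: $\frac{881}{17} \approx 51.824$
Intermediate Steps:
$o{\left(Y \right)} = 15$ ($o{\left(Y \right)} = 3 \cdot 5 \cdot 1 = 3 \cdot 5 = 15$)
$Z{\left(C \right)} = -34 + 17 C$ ($Z{\left(C \right)} = \left(-2 + C\right) \left(15 + 2\right) = \left(-2 + C\right) 17 = -34 + 17 C$)
$S{\left(U \right)} = \frac{4}{U}$
$51 - 14 S{\left(Z{\left(-2 \right)} \right)} = 51 - 14 \frac{4}{-34 + 17 \left(-2\right)} = 51 - 14 \frac{4}{-34 - 34} = 51 - 14 \frac{4}{-68} = 51 - 14 \cdot 4 \left(- \frac{1}{68}\right) = 51 - - \frac{14}{17} = 51 + \frac{14}{17} = \frac{881}{17}$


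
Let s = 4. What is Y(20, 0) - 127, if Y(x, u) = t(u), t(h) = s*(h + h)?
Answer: -127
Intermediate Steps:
t(h) = 8*h (t(h) = 4*(h + h) = 4*(2*h) = 8*h)
Y(x, u) = 8*u
Y(20, 0) - 127 = 8*0 - 127 = 0 - 127 = -127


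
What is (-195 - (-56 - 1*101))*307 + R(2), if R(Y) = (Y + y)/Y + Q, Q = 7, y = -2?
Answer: -11659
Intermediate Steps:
R(Y) = 7 + (-2 + Y)/Y (R(Y) = (Y - 2)/Y + 7 = (-2 + Y)/Y + 7 = 7 + (-2 + Y)/Y)
(-195 - (-56 - 1*101))*307 + R(2) = (-195 - (-56 - 1*101))*307 + (8 - 2/2) = (-195 - (-56 - 101))*307 + (8 - 2*1/2) = (-195 - 1*(-157))*307 + (8 - 1) = (-195 + 157)*307 + 7 = -38*307 + 7 = -11666 + 7 = -11659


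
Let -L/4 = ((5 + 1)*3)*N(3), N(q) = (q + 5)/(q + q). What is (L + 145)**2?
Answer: 2401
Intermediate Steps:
N(q) = (5 + q)/(2*q) (N(q) = (5 + q)/((2*q)) = (5 + q)*(1/(2*q)) = (5 + q)/(2*q))
L = -96 (L = -4*(5 + 1)*3*(1/2)*(5 + 3)/3 = -4*6*3*(1/2)*(1/3)*8 = -72*4/3 = -4*24 = -96)
(L + 145)**2 = (-96 + 145)**2 = 49**2 = 2401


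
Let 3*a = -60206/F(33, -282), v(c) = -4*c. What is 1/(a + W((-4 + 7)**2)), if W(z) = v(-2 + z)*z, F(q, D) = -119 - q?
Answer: -228/27353 ≈ -0.0083355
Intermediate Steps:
a = 30103/228 (a = (-60206/(-119 - 1*33))/3 = (-60206/(-119 - 33))/3 = (-60206/(-152))/3 = (-60206*(-1/152))/3 = (1/3)*(30103/76) = 30103/228 ≈ 132.03)
W(z) = z*(8 - 4*z) (W(z) = (-4*(-2 + z))*z = (8 - 4*z)*z = z*(8 - 4*z))
1/(a + W((-4 + 7)**2)) = 1/(30103/228 + 4*(-4 + 7)**2*(2 - (-4 + 7)**2)) = 1/(30103/228 + 4*3**2*(2 - 1*3**2)) = 1/(30103/228 + 4*9*(2 - 1*9)) = 1/(30103/228 + 4*9*(2 - 9)) = 1/(30103/228 + 4*9*(-7)) = 1/(30103/228 - 252) = 1/(-27353/228) = -228/27353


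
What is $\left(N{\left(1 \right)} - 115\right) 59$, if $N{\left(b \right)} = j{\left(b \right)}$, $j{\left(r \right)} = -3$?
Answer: $-6962$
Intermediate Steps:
$N{\left(b \right)} = -3$
$\left(N{\left(1 \right)} - 115\right) 59 = \left(-3 - 115\right) 59 = \left(-118\right) 59 = -6962$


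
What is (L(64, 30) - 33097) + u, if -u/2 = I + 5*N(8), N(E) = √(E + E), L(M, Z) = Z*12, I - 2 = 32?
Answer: -32845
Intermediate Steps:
I = 34 (I = 2 + 32 = 34)
L(M, Z) = 12*Z
N(E) = √2*√E (N(E) = √(2*E) = √2*√E)
u = -108 (u = -2*(34 + 5*(√2*√8)) = -2*(34 + 5*(√2*(2*√2))) = -2*(34 + 5*4) = -2*(34 + 20) = -2*54 = -108)
(L(64, 30) - 33097) + u = (12*30 - 33097) - 108 = (360 - 33097) - 108 = -32737 - 108 = -32845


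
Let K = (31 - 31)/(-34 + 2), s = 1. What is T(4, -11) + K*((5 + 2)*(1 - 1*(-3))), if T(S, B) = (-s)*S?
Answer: -4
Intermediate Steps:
K = 0 (K = 0/(-32) = 0*(-1/32) = 0)
T(S, B) = -S (T(S, B) = (-1*1)*S = -S)
T(4, -11) + K*((5 + 2)*(1 - 1*(-3))) = -1*4 + 0*((5 + 2)*(1 - 1*(-3))) = -4 + 0*(7*(1 + 3)) = -4 + 0*(7*4) = -4 + 0*28 = -4 + 0 = -4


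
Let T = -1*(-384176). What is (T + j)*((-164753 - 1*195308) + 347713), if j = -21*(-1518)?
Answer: -5137434792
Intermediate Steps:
j = 31878
T = 384176
(T + j)*((-164753 - 1*195308) + 347713) = (384176 + 31878)*((-164753 - 1*195308) + 347713) = 416054*((-164753 - 195308) + 347713) = 416054*(-360061 + 347713) = 416054*(-12348) = -5137434792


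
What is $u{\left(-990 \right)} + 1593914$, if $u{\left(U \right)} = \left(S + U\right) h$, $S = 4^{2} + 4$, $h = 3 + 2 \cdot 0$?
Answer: $1591004$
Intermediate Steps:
$h = 3$ ($h = 3 + 0 = 3$)
$S = 20$ ($S = 16 + 4 = 20$)
$u{\left(U \right)} = 60 + 3 U$ ($u{\left(U \right)} = \left(20 + U\right) 3 = 60 + 3 U$)
$u{\left(-990 \right)} + 1593914 = \left(60 + 3 \left(-990\right)\right) + 1593914 = \left(60 - 2970\right) + 1593914 = -2910 + 1593914 = 1591004$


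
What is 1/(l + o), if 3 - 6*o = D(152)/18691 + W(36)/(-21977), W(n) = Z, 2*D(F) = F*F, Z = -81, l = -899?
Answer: -1232316321/1107363910556 ≈ -0.0011128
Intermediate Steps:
D(F) = F**2/2 (D(F) = (F*F)/2 = F**2/2)
W(n) = -81
o = 488462023/1232316321 (o = 1/2 - (((1/2)*152**2)/18691 - 81/(-21977))/6 = 1/2 - (((1/2)*23104)*(1/18691) - 81*(-1/21977))/6 = 1/2 - (11552*(1/18691) + 81/21977)/6 = 1/2 - (11552/18691 + 81/21977)/6 = 1/2 - 1/6*255392275/410772107 = 1/2 - 255392275/2464632642 = 488462023/1232316321 ≈ 0.39638)
1/(l + o) = 1/(-899 + 488462023/1232316321) = 1/(-1107363910556/1232316321) = -1232316321/1107363910556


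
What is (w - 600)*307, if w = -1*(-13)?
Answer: -180209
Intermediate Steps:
w = 13
(w - 600)*307 = (13 - 600)*307 = -587*307 = -180209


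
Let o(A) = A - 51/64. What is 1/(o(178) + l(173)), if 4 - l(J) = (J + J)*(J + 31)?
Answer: -64/4505779 ≈ -1.4204e-5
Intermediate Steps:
o(A) = -51/64 + A (o(A) = A - 51/64 = -51/64 + A)
l(J) = 4 - 2*J*(31 + J) (l(J) = 4 - (J + J)*(J + 31) = 4 - 2*J*(31 + J))
1/(o(178) + l(173)) = 1/((-51/64 + 178) + (4 - 62*173 - 2*173²)) = 1/(11341/64 + (4 - 10726 - 2*29929)) = 1/(11341/64 + (4 - 10726 - 59858)) = 1/(11341/64 - 70580) = 1/(-4505779/64) = -64/4505779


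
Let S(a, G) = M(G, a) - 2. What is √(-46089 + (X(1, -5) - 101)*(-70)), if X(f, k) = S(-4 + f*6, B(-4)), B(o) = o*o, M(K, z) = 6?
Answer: I*√39299 ≈ 198.24*I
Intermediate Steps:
B(o) = o²
S(a, G) = 4 (S(a, G) = 6 - 2 = 4)
X(f, k) = 4
√(-46089 + (X(1, -5) - 101)*(-70)) = √(-46089 + (4 - 101)*(-70)) = √(-46089 - 97*(-70)) = √(-46089 + 6790) = √(-39299) = I*√39299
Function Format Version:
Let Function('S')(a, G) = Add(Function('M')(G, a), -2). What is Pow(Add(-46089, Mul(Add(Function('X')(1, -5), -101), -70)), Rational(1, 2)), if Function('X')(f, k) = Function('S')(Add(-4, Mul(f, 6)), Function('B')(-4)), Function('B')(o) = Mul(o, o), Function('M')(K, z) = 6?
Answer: Mul(I, Pow(39299, Rational(1, 2))) ≈ Mul(198.24, I)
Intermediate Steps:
Function('B')(o) = Pow(o, 2)
Function('S')(a, G) = 4 (Function('S')(a, G) = Add(6, -2) = 4)
Function('X')(f, k) = 4
Pow(Add(-46089, Mul(Add(Function('X')(1, -5), -101), -70)), Rational(1, 2)) = Pow(Add(-46089, Mul(Add(4, -101), -70)), Rational(1, 2)) = Pow(Add(-46089, Mul(-97, -70)), Rational(1, 2)) = Pow(Add(-46089, 6790), Rational(1, 2)) = Pow(-39299, Rational(1, 2)) = Mul(I, Pow(39299, Rational(1, 2)))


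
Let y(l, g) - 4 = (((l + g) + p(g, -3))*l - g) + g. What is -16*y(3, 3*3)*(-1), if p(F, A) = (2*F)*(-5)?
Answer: -3680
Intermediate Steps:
p(F, A) = -10*F
y(l, g) = 4 + l*(l - 9*g) (y(l, g) = 4 + ((((l + g) - 10*g)*l - g) + g) = 4 + ((((g + l) - 10*g)*l - g) + g) = 4 + (((l - 9*g)*l - g) + g) = 4 + ((l*(l - 9*g) - g) + g) = 4 + ((-g + l*(l - 9*g)) + g) = 4 + l*(l - 9*g))
-16*y(3, 3*3)*(-1) = -16*(4 + 3**2 - 9*3*3*3)*(-1) = -16*(4 + 9 - 9*9*3)*(-1) = -16*(4 + 9 - 243)*(-1) = -16*(-230)*(-1) = 3680*(-1) = -3680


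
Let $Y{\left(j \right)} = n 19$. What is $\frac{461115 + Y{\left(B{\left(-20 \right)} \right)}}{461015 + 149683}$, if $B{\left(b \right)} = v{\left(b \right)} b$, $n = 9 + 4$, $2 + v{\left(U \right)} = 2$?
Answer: $\frac{20971}{27759} \approx 0.75547$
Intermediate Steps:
$v{\left(U \right)} = 0$ ($v{\left(U \right)} = -2 + 2 = 0$)
$n = 13$
$B{\left(b \right)} = 0$ ($B{\left(b \right)} = 0 b = 0$)
$Y{\left(j \right)} = 247$ ($Y{\left(j \right)} = 13 \cdot 19 = 247$)
$\frac{461115 + Y{\left(B{\left(-20 \right)} \right)}}{461015 + 149683} = \frac{461115 + 247}{461015 + 149683} = \frac{461362}{610698} = 461362 \cdot \frac{1}{610698} = \frac{20971}{27759}$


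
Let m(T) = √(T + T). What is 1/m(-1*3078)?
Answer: -I*√19/342 ≈ -0.012745*I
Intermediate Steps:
m(T) = √2*√T (m(T) = √(2*T) = √2*√T)
1/m(-1*3078) = 1/(√2*√(-1*3078)) = 1/(√2*√(-3078)) = 1/(√2*(9*I*√38)) = 1/(18*I*√19) = -I*√19/342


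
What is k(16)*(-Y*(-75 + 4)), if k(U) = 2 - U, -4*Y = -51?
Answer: -25347/2 ≈ -12674.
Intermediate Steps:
Y = 51/4 (Y = -¼*(-51) = 51/4 ≈ 12.750)
k(16)*(-Y*(-75 + 4)) = (2 - 1*16)*(-51*(-75 + 4)/4) = (2 - 16)*(-51*(-71)/4) = -(-14)*(-3621)/4 = -14*3621/4 = -25347/2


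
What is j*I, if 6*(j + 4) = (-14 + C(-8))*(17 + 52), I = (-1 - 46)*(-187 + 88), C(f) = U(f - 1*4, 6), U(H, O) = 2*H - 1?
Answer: -4210965/2 ≈ -2.1055e+6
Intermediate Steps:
U(H, O) = -1 + 2*H
C(f) = -9 + 2*f (C(f) = -1 + 2*(f - 1*4) = -1 + 2*(f - 4) = -1 + 2*(-4 + f) = -1 + (-8 + 2*f) = -9 + 2*f)
I = 4653 (I = -47*(-99) = 4653)
j = -905/2 (j = -4 + ((-14 + (-9 + 2*(-8)))*(17 + 52))/6 = -4 + ((-14 + (-9 - 16))*69)/6 = -4 + ((-14 - 25)*69)/6 = -4 + (-39*69)/6 = -4 + (⅙)*(-2691) = -4 - 897/2 = -905/2 ≈ -452.50)
j*I = -905/2*4653 = -4210965/2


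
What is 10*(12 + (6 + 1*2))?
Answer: 200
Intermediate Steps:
10*(12 + (6 + 1*2)) = 10*(12 + (6 + 2)) = 10*(12 + 8) = 10*20 = 200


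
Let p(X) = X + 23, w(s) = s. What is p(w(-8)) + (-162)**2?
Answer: 26259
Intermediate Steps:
p(X) = 23 + X
p(w(-8)) + (-162)**2 = (23 - 8) + (-162)**2 = 15 + 26244 = 26259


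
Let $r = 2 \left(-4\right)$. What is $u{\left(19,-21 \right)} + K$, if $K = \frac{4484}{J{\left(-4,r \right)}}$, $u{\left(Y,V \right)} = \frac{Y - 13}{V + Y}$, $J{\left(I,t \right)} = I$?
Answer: $-1124$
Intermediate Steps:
$r = -8$
$u{\left(Y,V \right)} = \frac{-13 + Y}{V + Y}$
$K = -1121$ ($K = \frac{4484}{-4} = 4484 \left(- \frac{1}{4}\right) = -1121$)
$u{\left(19,-21 \right)} + K = \frac{-13 + 19}{-21 + 19} - 1121 = \frac{1}{-2} \cdot 6 - 1121 = \left(- \frac{1}{2}\right) 6 - 1121 = -3 - 1121 = -1124$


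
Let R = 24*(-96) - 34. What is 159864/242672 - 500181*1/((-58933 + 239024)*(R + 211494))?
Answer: 376343375252607/571297105843732 ≈ 0.65875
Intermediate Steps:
R = -2338 (R = -2304 - 34 = -2338)
159864/242672 - 500181*1/((-58933 + 239024)*(R + 211494)) = 159864/242672 - 500181*1/((-58933 + 239024)*(-2338 + 211494)) = 159864*(1/242672) - 500181/(180091*209156) = 19983/30334 - 500181/37667113196 = 376343375252607/571297105843732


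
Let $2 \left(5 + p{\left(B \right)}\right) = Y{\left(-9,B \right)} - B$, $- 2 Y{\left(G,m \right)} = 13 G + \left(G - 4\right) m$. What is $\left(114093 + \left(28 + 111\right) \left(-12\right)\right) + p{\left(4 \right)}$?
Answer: $\frac{449841}{4} \approx 1.1246 \cdot 10^{5}$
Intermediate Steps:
$Y{\left(G,m \right)} = - \frac{13 G}{2} - \frac{m \left(-4 + G\right)}{2}$ ($Y{\left(G,m \right)} = - \frac{13 G + \left(G - 4\right) m}{2} = - \frac{13 G + \left(-4 + G\right) m}{2} = - \frac{13 G + m \left(-4 + G\right)}{2} = - \frac{13 G}{2} - \frac{m \left(-4 + G\right)}{2}$)
$p{\left(B \right)} = \frac{97}{4} + \frac{11 B}{4}$ ($p{\left(B \right)} = -5 + \frac{\left(2 B - - \frac{117}{2} - - \frac{9 B}{2}\right) - B}{2} = -5 + \frac{\left(2 B + \frac{117}{2} + \frac{9 B}{2}\right) - B}{2} = -5 + \frac{\left(\frac{117}{2} + \frac{13 B}{2}\right) - B}{2} = -5 + \frac{\frac{117}{2} + \frac{11 B}{2}}{2} = -5 + \left(\frac{117}{4} + \frac{11 B}{4}\right) = \frac{97}{4} + \frac{11 B}{4}$)
$\left(114093 + \left(28 + 111\right) \left(-12\right)\right) + p{\left(4 \right)} = \left(114093 + \left(28 + 111\right) \left(-12\right)\right) + \left(\frac{97}{4} + \frac{11}{4} \cdot 4\right) = \left(114093 + 139 \left(-12\right)\right) + \left(\frac{97}{4} + 11\right) = \left(114093 - 1668\right) + \frac{141}{4} = 112425 + \frac{141}{4} = \frac{449841}{4}$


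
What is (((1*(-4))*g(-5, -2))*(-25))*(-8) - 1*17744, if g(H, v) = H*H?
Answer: -37744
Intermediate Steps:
g(H, v) = H²
(((1*(-4))*g(-5, -2))*(-25))*(-8) - 1*17744 = (((1*(-4))*(-5)²)*(-25))*(-8) - 1*17744 = (-4*25*(-25))*(-8) - 17744 = -100*(-25)*(-8) - 17744 = 2500*(-8) - 17744 = -20000 - 17744 = -37744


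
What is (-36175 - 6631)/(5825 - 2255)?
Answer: -1259/105 ≈ -11.990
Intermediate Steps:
(-36175 - 6631)/(5825 - 2255) = -42806/3570 = -42806*1/3570 = -1259/105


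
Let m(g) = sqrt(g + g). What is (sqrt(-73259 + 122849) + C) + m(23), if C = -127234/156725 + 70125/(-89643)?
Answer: -7465326029/4683099725 + sqrt(46) + 3*sqrt(5510) ≈ 227.88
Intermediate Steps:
C = -7465326029/4683099725 (C = -127234*1/156725 + 70125*(-1/89643) = -127234/156725 - 23375/29881 = -7465326029/4683099725 ≈ -1.5941)
m(g) = sqrt(2)*sqrt(g) (m(g) = sqrt(2*g) = sqrt(2)*sqrt(g))
(sqrt(-73259 + 122849) + C) + m(23) = (sqrt(-73259 + 122849) - 7465326029/4683099725) + sqrt(2)*sqrt(23) = (sqrt(49590) - 7465326029/4683099725) + sqrt(46) = (3*sqrt(5510) - 7465326029/4683099725) + sqrt(46) = (-7465326029/4683099725 + 3*sqrt(5510)) + sqrt(46) = -7465326029/4683099725 + sqrt(46) + 3*sqrt(5510)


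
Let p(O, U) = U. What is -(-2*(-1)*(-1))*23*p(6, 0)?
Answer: 0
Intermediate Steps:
-(-2*(-1)*(-1))*23*p(6, 0) = -(-2*(-1)*(-1))*23*0 = -(2*(-1))*23*0 = -(-2*23)*0 = -(-46)*0 = -1*0 = 0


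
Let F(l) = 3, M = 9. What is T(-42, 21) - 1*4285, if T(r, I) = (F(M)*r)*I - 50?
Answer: -6981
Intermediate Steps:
T(r, I) = -50 + 3*I*r (T(r, I) = (3*r)*I - 50 = 3*I*r - 50 = -50 + 3*I*r)
T(-42, 21) - 1*4285 = (-50 + 3*21*(-42)) - 1*4285 = (-50 - 2646) - 4285 = -2696 - 4285 = -6981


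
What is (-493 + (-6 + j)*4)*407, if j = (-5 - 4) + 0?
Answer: -225071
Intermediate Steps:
j = -9 (j = -9 + 0 = -9)
(-493 + (-6 + j)*4)*407 = (-493 + (-6 - 9)*4)*407 = (-493 - 15*4)*407 = (-493 - 60)*407 = -553*407 = -225071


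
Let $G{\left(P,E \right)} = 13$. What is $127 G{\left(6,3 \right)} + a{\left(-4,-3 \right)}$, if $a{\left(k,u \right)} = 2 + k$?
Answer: $1649$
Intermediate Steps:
$127 G{\left(6,3 \right)} + a{\left(-4,-3 \right)} = 127 \cdot 13 + \left(2 - 4\right) = 1651 - 2 = 1649$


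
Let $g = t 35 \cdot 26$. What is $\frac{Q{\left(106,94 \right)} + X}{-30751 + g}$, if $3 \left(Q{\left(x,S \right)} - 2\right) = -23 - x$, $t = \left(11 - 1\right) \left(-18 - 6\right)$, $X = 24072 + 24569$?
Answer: $- \frac{48600}{249151} \approx -0.19506$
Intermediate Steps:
$X = 48641$
$t = -240$ ($t = 10 \left(-24\right) = -240$)
$Q{\left(x,S \right)} = - \frac{17}{3} - \frac{x}{3}$ ($Q{\left(x,S \right)} = 2 + \frac{-23 - x}{3} = 2 - \left(\frac{23}{3} + \frac{x}{3}\right) = - \frac{17}{3} - \frac{x}{3}$)
$g = -218400$ ($g = \left(-240\right) 35 \cdot 26 = \left(-8400\right) 26 = -218400$)
$\frac{Q{\left(106,94 \right)} + X}{-30751 + g} = \frac{\left(- \frac{17}{3} - \frac{106}{3}\right) + 48641}{-30751 - 218400} = \frac{\left(- \frac{17}{3} - \frac{106}{3}\right) + 48641}{-249151} = \left(-41 + 48641\right) \left(- \frac{1}{249151}\right) = 48600 \left(- \frac{1}{249151}\right) = - \frac{48600}{249151}$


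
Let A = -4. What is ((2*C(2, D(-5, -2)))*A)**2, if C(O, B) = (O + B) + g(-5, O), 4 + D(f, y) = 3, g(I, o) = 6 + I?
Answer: 256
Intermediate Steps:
D(f, y) = -1 (D(f, y) = -4 + 3 = -1)
C(O, B) = 1 + B + O (C(O, B) = (O + B) + (6 - 5) = (B + O) + 1 = 1 + B + O)
((2*C(2, D(-5, -2)))*A)**2 = ((2*(1 - 1 + 2))*(-4))**2 = ((2*2)*(-4))**2 = (4*(-4))**2 = (-16)**2 = 256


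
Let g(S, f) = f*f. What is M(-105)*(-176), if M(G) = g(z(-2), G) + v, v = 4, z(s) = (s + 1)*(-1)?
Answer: -1941104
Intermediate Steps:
z(s) = -1 - s (z(s) = (1 + s)*(-1) = -1 - s)
g(S, f) = f²
M(G) = 4 + G² (M(G) = G² + 4 = 4 + G²)
M(-105)*(-176) = (4 + (-105)²)*(-176) = (4 + 11025)*(-176) = 11029*(-176) = -1941104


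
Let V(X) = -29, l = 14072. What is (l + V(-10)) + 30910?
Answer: 44953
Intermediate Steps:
(l + V(-10)) + 30910 = (14072 - 29) + 30910 = 14043 + 30910 = 44953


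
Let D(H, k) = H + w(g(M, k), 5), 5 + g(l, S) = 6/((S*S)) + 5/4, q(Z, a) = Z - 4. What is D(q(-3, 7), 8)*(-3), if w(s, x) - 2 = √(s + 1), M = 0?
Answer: 15 - 3*I*√170/8 ≈ 15.0 - 4.8894*I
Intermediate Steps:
q(Z, a) = -4 + Z
g(l, S) = -15/4 + 6/S² (g(l, S) = -5 + (6/((S*S)) + 5/4) = -5 + (6/(S²) + 5*(¼)) = -5 + (6/S² + 5/4) = -5 + (5/4 + 6/S²) = -15/4 + 6/S²)
w(s, x) = 2 + √(1 + s) (w(s, x) = 2 + √(s + 1) = 2 + √(1 + s))
D(H, k) = 2 + H + √(-11/4 + 6/k²) (D(H, k) = H + (2 + √(1 + (-15/4 + 6/k²))) = H + (2 + √(-11/4 + 6/k²)) = 2 + H + √(-11/4 + 6/k²))
D(q(-3, 7), 8)*(-3) = (2 + (-4 - 3) + √(-11 + 24/8²)/2)*(-3) = (2 - 7 + √(-11 + 24*(1/64))/2)*(-3) = (2 - 7 + √(-11 + 3/8)/2)*(-3) = (2 - 7 + √(-85/8)/2)*(-3) = (2 - 7 + (I*√170/4)/2)*(-3) = (2 - 7 + I*√170/8)*(-3) = (-5 + I*√170/8)*(-3) = 15 - 3*I*√170/8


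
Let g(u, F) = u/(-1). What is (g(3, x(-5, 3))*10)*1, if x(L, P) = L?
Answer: -30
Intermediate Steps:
g(u, F) = -u (g(u, F) = u*(-1) = -u)
(g(3, x(-5, 3))*10)*1 = (-1*3*10)*1 = -3*10*1 = -30*1 = -30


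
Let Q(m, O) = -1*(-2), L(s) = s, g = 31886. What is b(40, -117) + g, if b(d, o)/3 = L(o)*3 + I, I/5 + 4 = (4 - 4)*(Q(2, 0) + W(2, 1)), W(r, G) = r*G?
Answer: 30773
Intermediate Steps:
Q(m, O) = 2
W(r, G) = G*r
I = -20 (I = -20 + 5*((4 - 4)*(2 + 1*2)) = -20 + 5*(0*(2 + 2)) = -20 + 5*(0*4) = -20 + 5*0 = -20 + 0 = -20)
b(d, o) = -60 + 9*o (b(d, o) = 3*(o*3 - 20) = 3*(3*o - 20) = 3*(-20 + 3*o) = -60 + 9*o)
b(40, -117) + g = (-60 + 9*(-117)) + 31886 = (-60 - 1053) + 31886 = -1113 + 31886 = 30773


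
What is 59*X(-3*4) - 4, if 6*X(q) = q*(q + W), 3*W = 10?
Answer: 3056/3 ≈ 1018.7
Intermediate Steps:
W = 10/3 (W = (⅓)*10 = 10/3 ≈ 3.3333)
X(q) = q*(10/3 + q)/6 (X(q) = (q*(q + 10/3))/6 = (q*(10/3 + q))/6 = q*(10/3 + q)/6)
59*X(-3*4) - 4 = 59*((-3*4)*(10 + 3*(-3*4))/18) - 4 = 59*((1/18)*(-12)*(10 + 3*(-12))) - 4 = 59*((1/18)*(-12)*(10 - 36)) - 4 = 59*((1/18)*(-12)*(-26)) - 4 = 59*(52/3) - 4 = 3068/3 - 4 = 3056/3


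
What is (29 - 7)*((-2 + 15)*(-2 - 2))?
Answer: -1144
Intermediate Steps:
(29 - 7)*((-2 + 15)*(-2 - 2)) = 22*(13*(-4)) = 22*(-52) = -1144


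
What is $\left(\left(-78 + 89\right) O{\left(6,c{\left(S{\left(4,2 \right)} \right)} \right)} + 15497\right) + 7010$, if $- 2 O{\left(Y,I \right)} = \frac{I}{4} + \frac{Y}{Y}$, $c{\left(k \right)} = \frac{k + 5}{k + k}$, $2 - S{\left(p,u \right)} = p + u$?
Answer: $\frac{1440107}{64} \approx 22502.0$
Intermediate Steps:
$S{\left(p,u \right)} = 2 - p - u$ ($S{\left(p,u \right)} = 2 - \left(p + u\right) = 2 - p - u$)
$c{\left(k \right)} = \frac{5 + k}{2 k}$
$O{\left(Y,I \right)} = - \frac{1}{2} - \frac{I}{8}$ ($O{\left(Y,I \right)} = - \frac{\frac{I}{4} + \frac{Y}{Y}}{2} = - \frac{I \frac{1}{4} + 1}{2} = - \frac{\frac{I}{4} + 1}{2} = - \frac{1 + \frac{I}{4}}{2} = - \frac{1}{2} - \frac{I}{8}$)
$\left(\left(-78 + 89\right) O{\left(6,c{\left(S{\left(4,2 \right)} \right)} \right)} + 15497\right) + 7010 = \left(\left(-78 + 89\right) \left(- \frac{1}{2} - \frac{\frac{1}{2} \frac{1}{2 - 4 - 2} \left(5 - 4\right)}{8}\right) + 15497\right) + 7010 = \left(11 \left(- \frac{1}{2} - \frac{\frac{1}{2} \frac{1}{2 - 4 - 2} \left(5 - 4\right)}{8}\right) + 15497\right) + 7010 = \left(11 \left(- \frac{1}{2} - \frac{\frac{1}{2} \frac{1}{-4} \left(5 - 4\right)}{8}\right) + 15497\right) + 7010 = \left(11 \left(- \frac{1}{2} - \frac{\frac{1}{2} \left(- \frac{1}{4}\right) 1}{8}\right) + 15497\right) + 7010 = \left(11 \left(- \frac{1}{2} - - \frac{1}{64}\right) + 15497\right) + 7010 = \left(11 \left(- \frac{1}{2} + \frac{1}{64}\right) + 15497\right) + 7010 = \left(11 \left(- \frac{31}{64}\right) + 15497\right) + 7010 = \left(- \frac{341}{64} + 15497\right) + 7010 = \frac{991467}{64} + 7010 = \frac{1440107}{64}$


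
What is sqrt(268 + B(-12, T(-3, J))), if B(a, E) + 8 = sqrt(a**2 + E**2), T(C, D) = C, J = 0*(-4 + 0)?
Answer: sqrt(260 + 3*sqrt(17)) ≈ 16.504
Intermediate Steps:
J = 0 (J = 0*(-4) = 0)
B(a, E) = -8 + sqrt(E**2 + a**2) (B(a, E) = -8 + sqrt(a**2 + E**2) = -8 + sqrt(E**2 + a**2))
sqrt(268 + B(-12, T(-3, J))) = sqrt(268 + (-8 + sqrt((-3)**2 + (-12)**2))) = sqrt(268 + (-8 + sqrt(9 + 144))) = sqrt(268 + (-8 + sqrt(153))) = sqrt(268 + (-8 + 3*sqrt(17))) = sqrt(260 + 3*sqrt(17))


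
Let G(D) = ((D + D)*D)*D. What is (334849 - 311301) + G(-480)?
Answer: -221160452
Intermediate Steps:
G(D) = 2*D³ (G(D) = ((2*D)*D)*D = (2*D²)*D = 2*D³)
(334849 - 311301) + G(-480) = (334849 - 311301) + 2*(-480)³ = 23548 + 2*(-110592000) = 23548 - 221184000 = -221160452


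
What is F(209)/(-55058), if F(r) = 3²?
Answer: -9/55058 ≈ -0.00016346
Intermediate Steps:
F(r) = 9
F(209)/(-55058) = 9/(-55058) = 9*(-1/55058) = -9/55058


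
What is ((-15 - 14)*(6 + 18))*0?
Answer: 0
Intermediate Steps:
((-15 - 14)*(6 + 18))*0 = -29*24*0 = -696*0 = 0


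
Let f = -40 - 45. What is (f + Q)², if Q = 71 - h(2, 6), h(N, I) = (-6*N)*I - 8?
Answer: 4356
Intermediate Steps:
h(N, I) = -8 - 6*I*N (h(N, I) = -6*I*N - 8 = -8 - 6*I*N)
Q = 151 (Q = 71 - (-8 - 6*6*2) = 71 - (-8 - 72) = 71 - 1*(-80) = 71 + 80 = 151)
f = -85
(f + Q)² = (-85 + 151)² = 66² = 4356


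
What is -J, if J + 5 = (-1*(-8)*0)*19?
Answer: 5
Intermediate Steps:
J = -5 (J = -5 + (-1*(-8)*0)*19 = -5 + (8*0)*19 = -5 + 0*19 = -5 + 0 = -5)
-J = -1*(-5) = 5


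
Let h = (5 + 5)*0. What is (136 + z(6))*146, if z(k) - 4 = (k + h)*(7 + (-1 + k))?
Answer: 30952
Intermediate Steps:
h = 0 (h = 10*0 = 0)
z(k) = 4 + k*(6 + k) (z(k) = 4 + (k + 0)*(7 + (-1 + k)) = 4 + k*(6 + k))
(136 + z(6))*146 = (136 + (4 + 6**2 + 6*6))*146 = (136 + (4 + 36 + 36))*146 = (136 + 76)*146 = 212*146 = 30952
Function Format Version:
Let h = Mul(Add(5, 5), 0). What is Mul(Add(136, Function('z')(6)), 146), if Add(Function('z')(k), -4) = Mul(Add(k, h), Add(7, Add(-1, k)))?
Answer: 30952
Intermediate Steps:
h = 0 (h = Mul(10, 0) = 0)
Function('z')(k) = Add(4, Mul(k, Add(6, k))) (Function('z')(k) = Add(4, Mul(Add(k, 0), Add(7, Add(-1, k)))) = Add(4, Mul(k, Add(6, k))))
Mul(Add(136, Function('z')(6)), 146) = Mul(Add(136, Add(4, Pow(6, 2), Mul(6, 6))), 146) = Mul(Add(136, Add(4, 36, 36)), 146) = Mul(Add(136, 76), 146) = Mul(212, 146) = 30952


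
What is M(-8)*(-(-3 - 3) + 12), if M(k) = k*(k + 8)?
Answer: 0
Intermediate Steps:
M(k) = k*(8 + k)
M(-8)*(-(-3 - 3) + 12) = (-8*(8 - 8))*(-(-3 - 3) + 12) = (-8*0)*(-1*(-6) + 12) = 0*(6 + 12) = 0*18 = 0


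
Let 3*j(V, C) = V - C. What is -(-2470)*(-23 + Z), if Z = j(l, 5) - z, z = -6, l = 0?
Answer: -138320/3 ≈ -46107.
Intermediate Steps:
j(V, C) = -C/3 + V/3 (j(V, C) = (V - C)/3 = -C/3 + V/3)
Z = 13/3 (Z = (-⅓*5 + (⅓)*0) - 1*(-6) = (-5/3 + 0) + 6 = -5/3 + 6 = 13/3 ≈ 4.3333)
-(-2470)*(-23 + Z) = -(-2470)*(-23 + 13/3) = -(-2470)*(-56)/3 = -190*728/3 = -138320/3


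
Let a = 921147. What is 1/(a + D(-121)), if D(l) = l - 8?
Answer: 1/921018 ≈ 1.0858e-6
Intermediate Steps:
D(l) = -8 + l
1/(a + D(-121)) = 1/(921147 + (-8 - 121)) = 1/(921147 - 129) = 1/921018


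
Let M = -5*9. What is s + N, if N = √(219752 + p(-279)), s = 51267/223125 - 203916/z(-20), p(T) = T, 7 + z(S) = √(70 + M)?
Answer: 7583143339/74375 + √219473 ≈ 1.0243e+5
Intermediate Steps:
M = -45
z(S) = -2 (z(S) = -7 + √(70 - 45) = -7 + √25 = -7 + 5 = -2)
s = 7583143339/74375 (s = 51267/223125 - 203916/(-2) = 51267*(1/223125) - 203916*(-½) = 17089/74375 + 101958 = 7583143339/74375 ≈ 1.0196e+5)
N = √219473 (N = √(219752 - 279) = √219473 ≈ 468.48)
s + N = 7583143339/74375 + √219473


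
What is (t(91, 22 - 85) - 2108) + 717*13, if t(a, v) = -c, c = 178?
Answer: 7035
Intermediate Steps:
t(a, v) = -178 (t(a, v) = -1*178 = -178)
(t(91, 22 - 85) - 2108) + 717*13 = (-178 - 2108) + 717*13 = -2286 + 9321 = 7035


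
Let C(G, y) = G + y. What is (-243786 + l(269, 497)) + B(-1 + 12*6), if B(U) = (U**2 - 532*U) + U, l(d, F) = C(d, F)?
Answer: -275680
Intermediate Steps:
l(d, F) = F + d (l(d, F) = d + F = F + d)
B(U) = U**2 - 531*U
(-243786 + l(269, 497)) + B(-1 + 12*6) = (-243786 + (497 + 269)) + (-1 + 12*6)*(-531 + (-1 + 12*6)) = (-243786 + 766) + (-1 + 72)*(-531 + (-1 + 72)) = -243020 + 71*(-531 + 71) = -243020 + 71*(-460) = -243020 - 32660 = -275680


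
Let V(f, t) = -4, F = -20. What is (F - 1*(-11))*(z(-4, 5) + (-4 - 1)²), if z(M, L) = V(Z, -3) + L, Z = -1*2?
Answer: -234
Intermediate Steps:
Z = -2
z(M, L) = -4 + L
(F - 1*(-11))*(z(-4, 5) + (-4 - 1)²) = (-20 - 1*(-11))*((-4 + 5) + (-4 - 1)²) = (-20 + 11)*(1 + (-5)²) = -9*(1 + 25) = -9*26 = -234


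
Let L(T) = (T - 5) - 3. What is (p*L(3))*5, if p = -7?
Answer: 175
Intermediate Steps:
L(T) = -8 + T (L(T) = (-5 + T) - 3 = -8 + T)
(p*L(3))*5 = -7*(-8 + 3)*5 = -7*(-5)*5 = 35*5 = 175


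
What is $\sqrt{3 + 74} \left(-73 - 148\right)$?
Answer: $- 221 \sqrt{77} \approx -1939.3$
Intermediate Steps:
$\sqrt{3 + 74} \left(-73 - 148\right) = \sqrt{77} \left(-221\right) = - 221 \sqrt{77}$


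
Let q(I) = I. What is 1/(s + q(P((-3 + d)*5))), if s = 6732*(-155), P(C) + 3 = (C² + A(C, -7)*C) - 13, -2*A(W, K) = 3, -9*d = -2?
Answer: -162/169008487 ≈ -9.5853e-7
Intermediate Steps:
d = 2/9 (d = -⅑*(-2) = 2/9 ≈ 0.22222)
A(W, K) = -3/2 (A(W, K) = -½*3 = -3/2)
P(C) = -16 + C² - 3*C/2 (P(C) = -3 + ((C² - 3*C/2) - 13) = -3 + (-13 + C² - 3*C/2) = -16 + C² - 3*C/2)
s = -1043460
1/(s + q(P((-3 + d)*5))) = 1/(-1043460 + (-16 + ((-3 + 2/9)*5)² - 3*(-3 + 2/9)*5/2)) = 1/(-1043460 + (-16 + (-25/9*5)² - (-25)*5/6)) = 1/(-1043460 + (-16 + (-125/9)² - 3/2*(-125/9))) = 1/(-1043460 + (-16 + 15625/81 + 125/6)) = 1/(-1043460 + 32033/162) = 1/(-169008487/162) = -162/169008487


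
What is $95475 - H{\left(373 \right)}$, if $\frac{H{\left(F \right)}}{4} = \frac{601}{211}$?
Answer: $\frac{20142821}{211} \approx 95464.0$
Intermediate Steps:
$H{\left(F \right)} = \frac{2404}{211}$ ($H{\left(F \right)} = 4 \cdot \frac{601}{211} = \frac{2404}{211}$)
$95475 - H{\left(373 \right)} = 95475 - \frac{2404}{211} = \frac{20142821}{211}$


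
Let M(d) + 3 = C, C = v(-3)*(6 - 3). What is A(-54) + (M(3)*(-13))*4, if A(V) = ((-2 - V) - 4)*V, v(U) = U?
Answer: -1968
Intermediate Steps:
A(V) = V*(-6 - V) (A(V) = (-6 - V)*V = V*(-6 - V))
C = -9 (C = -3*(6 - 3) = -3*3 = -9)
M(d) = -12 (M(d) = -3 - 9 = -12)
A(-54) + (M(3)*(-13))*4 = -1*(-54)*(6 - 54) - 12*(-13)*4 = -1*(-54)*(-48) + 156*4 = -2592 + 624 = -1968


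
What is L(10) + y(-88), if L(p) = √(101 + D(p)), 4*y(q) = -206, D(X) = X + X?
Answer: -81/2 ≈ -40.500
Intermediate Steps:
D(X) = 2*X
y(q) = -103/2 (y(q) = (¼)*(-206) = -103/2)
L(p) = √(101 + 2*p)
L(10) + y(-88) = √(101 + 2*10) - 103/2 = √(101 + 20) - 103/2 = √121 - 103/2 = 11 - 103/2 = -81/2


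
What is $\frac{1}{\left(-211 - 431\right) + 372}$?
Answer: $- \frac{1}{270} \approx -0.0037037$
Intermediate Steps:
$\frac{1}{\left(-211 - 431\right) + 372} = \frac{1}{-642 + 372} = \frac{1}{-270} = - \frac{1}{270}$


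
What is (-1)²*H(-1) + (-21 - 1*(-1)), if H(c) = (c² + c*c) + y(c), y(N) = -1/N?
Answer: -17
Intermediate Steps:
H(c) = -1/c + 2*c² (H(c) = (c² + c*c) - 1/c = (c² + c²) - 1/c = 2*c² - 1/c = -1/c + 2*c²)
(-1)²*H(-1) + (-21 - 1*(-1)) = (-1)²*((-1 + 2*(-1)³)/(-1)) + (-21 - 1*(-1)) = 1*(-(-1 + 2*(-1))) + (-21 + 1) = 1*(-(-1 - 2)) - 20 = 1*(-1*(-3)) - 20 = 1*3 - 20 = 3 - 20 = -17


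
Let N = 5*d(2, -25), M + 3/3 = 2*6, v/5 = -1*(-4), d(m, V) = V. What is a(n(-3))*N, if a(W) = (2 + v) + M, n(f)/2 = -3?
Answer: -4125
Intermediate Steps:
n(f) = -6 (n(f) = 2*(-3) = -6)
v = 20 (v = 5*(-1*(-4)) = 5*4 = 20)
M = 11 (M = -1 + 2*6 = -1 + 12 = 11)
a(W) = 33 (a(W) = (2 + 20) + 11 = 22 + 11 = 33)
N = -125 (N = 5*(-25) = -125)
a(n(-3))*N = 33*(-125) = -4125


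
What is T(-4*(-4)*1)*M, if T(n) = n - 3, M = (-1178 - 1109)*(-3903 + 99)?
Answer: 113096724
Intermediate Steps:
M = 8699748 (M = -2287*(-3804) = 8699748)
T(n) = -3 + n
T(-4*(-4)*1)*M = (-3 - 4*(-4)*1)*8699748 = (-3 + 16*1)*8699748 = (-3 + 16)*8699748 = 13*8699748 = 113096724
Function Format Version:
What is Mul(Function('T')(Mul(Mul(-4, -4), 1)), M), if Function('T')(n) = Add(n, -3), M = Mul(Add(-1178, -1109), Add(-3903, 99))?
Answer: 113096724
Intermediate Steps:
M = 8699748 (M = Mul(-2287, -3804) = 8699748)
Function('T')(n) = Add(-3, n)
Mul(Function('T')(Mul(Mul(-4, -4), 1)), M) = Mul(Add(-3, Mul(Mul(-4, -4), 1)), 8699748) = Mul(Add(-3, Mul(16, 1)), 8699748) = Mul(Add(-3, 16), 8699748) = Mul(13, 8699748) = 113096724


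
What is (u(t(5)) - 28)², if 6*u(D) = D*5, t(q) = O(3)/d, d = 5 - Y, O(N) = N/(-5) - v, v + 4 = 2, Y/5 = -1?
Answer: 2798929/3600 ≈ 777.48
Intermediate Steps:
Y = -5 (Y = 5*(-1) = -5)
v = -2 (v = -4 + 2 = -2)
O(N) = 2 - N/5 (O(N) = N/(-5) - 1*(-2) = N*(-⅕) + 2 = -N/5 + 2 = 2 - N/5)
d = 10 (d = 5 - 1*(-5) = 5 + 5 = 10)
t(q) = 7/50 (t(q) = (2 - ⅕*3)/10 = (2 - ⅗)*(⅒) = (7/5)*(⅒) = 7/50)
u(D) = 5*D/6 (u(D) = (D*5)/6 = (5*D)/6 = 5*D/6)
(u(t(5)) - 28)² = ((⅚)*(7/50) - 28)² = (7/60 - 28)² = (-1673/60)² = 2798929/3600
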